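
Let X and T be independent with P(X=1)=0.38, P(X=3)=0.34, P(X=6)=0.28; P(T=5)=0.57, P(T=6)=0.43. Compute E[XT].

E[XT] = Σ_x Σ_t xt · P(X=x)P(T=t)
 = 5·0.2166 + 6·0.1634 + 15·0.1938 + 18·0.1462 + 30·0.1596 + 36·0.1204
 = 1.083 + 0.9804 + 2.907 + 2.6316 + 4.788 + 4.3344
 = 16.7244

16.7244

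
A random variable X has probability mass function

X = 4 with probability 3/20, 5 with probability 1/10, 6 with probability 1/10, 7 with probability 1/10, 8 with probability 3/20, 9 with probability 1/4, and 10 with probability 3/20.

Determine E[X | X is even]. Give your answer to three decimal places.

P(X is even) = 3/20 + 1/10 + 3/20 + 3/20 = 11/20.
E[X | X is even] = [4·3/20 + 6·1/10 + 8·3/20 + 10·3/20] / (11/20)
 = 39/10 / (11/20)
 = 78/11

7.091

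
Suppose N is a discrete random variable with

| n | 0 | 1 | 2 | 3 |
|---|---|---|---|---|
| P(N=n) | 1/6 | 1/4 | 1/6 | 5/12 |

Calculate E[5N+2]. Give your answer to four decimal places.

11.1667

E[5N+2] = Σ (5n+2)·P(N=n)
 = 2·1/6 + 7·1/4 + 12·1/6 + 17·5/12
 = 1/3 + 7/4 + 2 + 85/12
 = 67/6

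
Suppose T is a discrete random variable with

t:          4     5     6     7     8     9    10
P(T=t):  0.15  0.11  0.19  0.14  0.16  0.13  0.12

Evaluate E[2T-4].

E[2T-4] = Σ (2t-4)·P(T=t)
 = 4·0.15 + 6·0.11 + 8·0.19 + 10·0.14 + 12·0.16 + 14·0.13 + 16·0.12
 = 0.6 + 0.66 + 1.52 + 1.4 + 1.92 + 1.82 + 1.92
 = 9.84

9.84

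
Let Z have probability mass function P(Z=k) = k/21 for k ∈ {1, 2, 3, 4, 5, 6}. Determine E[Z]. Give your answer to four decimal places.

4.3333

E[Z] = Σ z·P(Z=z)
 = 1·1/21 + 2·2/21 + 3·1/7 + 4·4/21 + 5·5/21 + 6·2/7
 = 1/21 + 4/21 + 3/7 + 16/21 + 25/21 + 12/7
 = 13/3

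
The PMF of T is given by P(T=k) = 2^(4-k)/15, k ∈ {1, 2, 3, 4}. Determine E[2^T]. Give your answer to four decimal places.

4.2667

E[2^T] = Σ 2^t·P(T=t)
 = 2·8/15 + 4·4/15 + 8·2/15 + 16·1/15
 = 16/15 + 16/15 + 16/15 + 16/15
 = 64/15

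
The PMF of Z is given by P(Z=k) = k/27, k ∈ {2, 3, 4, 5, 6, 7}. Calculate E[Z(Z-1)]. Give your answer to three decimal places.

E[Z(Z-1)] = Σ z(z-1)·P(Z=z)
 = 2·2/27 + 6·1/9 + 12·4/27 + 20·5/27 + 30·2/9 + 42·7/27
 = 4/27 + 2/3 + 16/9 + 100/27 + 20/3 + 98/9
 = 644/27

23.852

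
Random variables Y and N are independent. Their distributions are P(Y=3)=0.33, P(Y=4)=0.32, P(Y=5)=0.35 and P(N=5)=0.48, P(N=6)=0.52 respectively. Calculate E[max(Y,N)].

E[max(Y,N)] = Σ_y Σ_n max(y,n) · P(Y=y)P(N=n)
 = 5·0.1584 + 6·0.1716 + 5·0.1536 + 6·0.1664 + 5·0.168 + 6·0.182
 = 0.792 + 1.0296 + 0.768 + 0.9984 + 0.84 + 1.092
 = 5.52

5.52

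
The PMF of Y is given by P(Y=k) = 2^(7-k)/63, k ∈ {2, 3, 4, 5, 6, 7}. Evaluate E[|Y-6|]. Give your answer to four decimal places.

E[|Y-6|] = Σ |y-6|·P(Y=y)
 = 4·32/63 + 3·16/63 + 2·8/63 + 1·4/63 + 0·2/63 + 1·1/63
 = 128/63 + 16/21 + 16/63 + 4/63 + 0 + 1/63
 = 197/63

3.1270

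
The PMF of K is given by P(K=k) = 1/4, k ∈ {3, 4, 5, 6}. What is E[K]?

4.5

E[K] = Σ k·P(K=k)
 = 3·1/4 + 4·1/4 + 5·1/4 + 6·1/4
 = 3/4 + 1 + 5/4 + 3/2
 = 9/2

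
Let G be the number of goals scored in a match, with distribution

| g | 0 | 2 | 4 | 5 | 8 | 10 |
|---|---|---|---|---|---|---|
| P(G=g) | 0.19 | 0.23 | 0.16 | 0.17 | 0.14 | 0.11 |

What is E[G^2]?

E[G^2] = Σ g^2·P(G=g)
 = 0·0.19 + 4·0.23 + 16·0.16 + 25·0.17 + 64·0.14 + 100·0.11
 = 0 + 0.92 + 2.56 + 4.25 + 8.96 + 11
 = 27.69

27.69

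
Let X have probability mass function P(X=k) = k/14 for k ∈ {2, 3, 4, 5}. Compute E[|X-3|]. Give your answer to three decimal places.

1.143

E[|X-3|] = Σ |x-3|·P(X=x)
 = 1·1/7 + 0·3/14 + 1·2/7 + 2·5/14
 = 1/7 + 0 + 2/7 + 5/7
 = 8/7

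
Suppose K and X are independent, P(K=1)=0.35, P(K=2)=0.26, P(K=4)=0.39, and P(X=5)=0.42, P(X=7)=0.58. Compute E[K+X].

E[K+X] = Σ_k Σ_x (k+x) · P(K=k)P(X=x)
 = 6·0.147 + 8·0.203 + 7·0.1092 + 9·0.1508 + 9·0.1638 + 11·0.2262
 = 0.882 + 1.624 + 0.7644 + 1.3572 + 1.4742 + 2.4882
 = 8.59

8.59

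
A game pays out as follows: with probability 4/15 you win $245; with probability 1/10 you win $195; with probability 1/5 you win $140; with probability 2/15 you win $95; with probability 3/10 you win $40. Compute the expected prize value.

E[payout] = 245·4/15 + 195·1/10 + 140·1/5 + 95·2/15 + 40·3/10
 = 196/3 + 39/2 + 28 + 38/3 + 12
 = 275/2

137.5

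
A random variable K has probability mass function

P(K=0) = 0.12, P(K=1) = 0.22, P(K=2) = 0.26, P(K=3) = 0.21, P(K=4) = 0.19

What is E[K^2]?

E[K^2] = Σ k^2·P(K=k)
 = 0·0.12 + 1·0.22 + 4·0.26 + 9·0.21 + 16·0.19
 = 0 + 0.22 + 1.04 + 1.89 + 3.04
 = 6.19

6.19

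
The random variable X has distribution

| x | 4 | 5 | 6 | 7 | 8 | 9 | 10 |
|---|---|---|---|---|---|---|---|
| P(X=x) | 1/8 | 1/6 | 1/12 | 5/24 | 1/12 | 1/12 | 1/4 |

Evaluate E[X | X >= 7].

P(X >= 7) = 5/24 + 1/12 + 1/12 + 1/4 = 5/8.
E[X | X >= 7] = [7·5/24 + 8·1/12 + 9·1/12 + 10·1/4] / (5/8)
 = 43/8 / (5/8)
 = 43/5

8.6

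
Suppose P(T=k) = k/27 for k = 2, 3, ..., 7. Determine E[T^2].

E[T^2] = Σ t^2·P(T=t)
 = 4·2/27 + 9·1/9 + 16·4/27 + 25·5/27 + 36·2/9 + 49·7/27
 = 8/27 + 1 + 64/27 + 125/27 + 8 + 343/27
 = 29

29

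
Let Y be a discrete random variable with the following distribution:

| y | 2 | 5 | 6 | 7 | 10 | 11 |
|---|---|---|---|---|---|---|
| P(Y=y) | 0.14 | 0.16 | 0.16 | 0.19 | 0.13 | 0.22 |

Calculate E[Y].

7.09

E[Y] = Σ y·P(Y=y)
 = 2·0.14 + 5·0.16 + 6·0.16 + 7·0.19 + 10·0.13 + 11·0.22
 = 0.28 + 0.8 + 0.96 + 1.33 + 1.3 + 2.42
 = 7.09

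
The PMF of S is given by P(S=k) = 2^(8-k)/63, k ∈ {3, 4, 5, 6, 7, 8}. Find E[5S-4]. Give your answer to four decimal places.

15.5238

E[5S-4] = Σ (5s-4)·P(S=s)
 = 11·32/63 + 16·16/63 + 21·8/63 + 26·4/63 + 31·2/63 + 36·1/63
 = 352/63 + 256/63 + 8/3 + 104/63 + 62/63 + 4/7
 = 326/21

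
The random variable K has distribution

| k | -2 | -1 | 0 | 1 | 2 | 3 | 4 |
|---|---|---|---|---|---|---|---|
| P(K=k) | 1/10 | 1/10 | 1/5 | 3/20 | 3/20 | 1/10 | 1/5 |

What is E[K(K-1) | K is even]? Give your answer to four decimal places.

5.0769

P(K is even) = 1/10 + 1/5 + 3/20 + 1/5 = 13/20.
E[K(K-1) | K is even] = [6·1/10 + 0·1/5 + 2·3/20 + 12·1/5] / (13/20)
 = 33/10 / (13/20)
 = 66/13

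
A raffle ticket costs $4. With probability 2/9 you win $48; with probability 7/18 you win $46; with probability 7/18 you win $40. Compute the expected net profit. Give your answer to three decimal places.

40.111

E[payout] = 48·2/9 + 46·7/18 + 40·7/18
 = 32/3 + 161/9 + 140/9
 = 397/9
Net = 397/9 - 4 = 361/9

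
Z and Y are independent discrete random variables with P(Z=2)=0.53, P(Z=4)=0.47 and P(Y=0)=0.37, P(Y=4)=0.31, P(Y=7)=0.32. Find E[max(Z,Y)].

4.5678

E[max(Z,Y)] = Σ_z Σ_y max(z,y) · P(Z=z)P(Y=y)
 = 2·0.1961 + 4·0.1643 + 7·0.1696 + 4·0.1739 + 4·0.1457 + 7·0.1504
 = 0.3922 + 0.6572 + 1.1872 + 0.6956 + 0.5828 + 1.0528
 = 4.5678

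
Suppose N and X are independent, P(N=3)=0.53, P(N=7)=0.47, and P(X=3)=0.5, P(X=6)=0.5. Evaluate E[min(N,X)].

E[min(N,X)] = Σ_n Σ_x min(n,x) · P(N=n)P(X=x)
 = 3·0.265 + 3·0.265 + 3·0.235 + 6·0.235
 = 0.795 + 0.795 + 0.705 + 1.41
 = 3.705

3.705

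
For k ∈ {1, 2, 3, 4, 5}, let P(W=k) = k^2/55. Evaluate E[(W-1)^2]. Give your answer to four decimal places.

10.6182

E[(W-1)^2] = Σ (w-1)^2·P(W=w)
 = 0·1/55 + 1·4/55 + 4·9/55 + 9·16/55 + 16·5/11
 = 0 + 4/55 + 36/55 + 144/55 + 80/11
 = 584/55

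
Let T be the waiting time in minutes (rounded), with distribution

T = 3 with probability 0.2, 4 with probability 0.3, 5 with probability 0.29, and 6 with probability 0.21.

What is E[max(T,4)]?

4.71

E[max(T,4)] = Σ max(t,4)·P(T=t)
 = 4·0.2 + 4·0.3 + 5·0.29 + 6·0.21
 = 0.8 + 1.2 + 1.45 + 1.26
 = 4.71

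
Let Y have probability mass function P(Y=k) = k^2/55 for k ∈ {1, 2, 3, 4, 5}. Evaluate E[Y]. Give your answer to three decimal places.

E[Y] = Σ y·P(Y=y)
 = 1·1/55 + 2·4/55 + 3·9/55 + 4·16/55 + 5·5/11
 = 1/55 + 8/55 + 27/55 + 64/55 + 25/11
 = 45/11

4.091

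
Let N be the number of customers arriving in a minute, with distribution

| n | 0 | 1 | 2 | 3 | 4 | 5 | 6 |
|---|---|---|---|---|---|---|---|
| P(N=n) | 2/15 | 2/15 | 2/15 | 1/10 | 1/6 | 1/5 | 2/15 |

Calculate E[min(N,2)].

E[min(N,2)] = Σ min(n,2)·P(N=n)
 = 0·2/15 + 1·2/15 + 2·2/15 + 2·1/10 + 2·1/6 + 2·1/5 + 2·2/15
 = 0 + 2/15 + 4/15 + 1/5 + 1/3 + 2/5 + 4/15
 = 8/5

1.6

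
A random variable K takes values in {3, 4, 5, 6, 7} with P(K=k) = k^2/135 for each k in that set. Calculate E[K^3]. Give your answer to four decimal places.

E[K^3] = Σ k^3·P(K=k)
 = 27·1/15 + 64·16/135 + 125·5/27 + 216·4/15 + 343·49/135
 = 9/5 + 1024/135 + 625/27 + 288/5 + 16807/135
 = 5795/27

214.6296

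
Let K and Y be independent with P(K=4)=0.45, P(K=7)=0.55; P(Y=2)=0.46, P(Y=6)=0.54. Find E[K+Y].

9.81

E[K+Y] = Σ_k Σ_y (k+y) · P(K=k)P(Y=y)
 = 6·0.207 + 10·0.243 + 9·0.253 + 13·0.297
 = 1.242 + 2.43 + 2.277 + 3.861
 = 9.81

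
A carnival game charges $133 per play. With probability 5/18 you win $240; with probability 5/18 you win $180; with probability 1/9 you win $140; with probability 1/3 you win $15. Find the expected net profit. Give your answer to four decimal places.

4.2222

E[payout] = 240·5/18 + 180·5/18 + 140·1/9 + 15·1/3
 = 200/3 + 50 + 140/9 + 5
 = 1235/9
Net = 1235/9 - 133 = 38/9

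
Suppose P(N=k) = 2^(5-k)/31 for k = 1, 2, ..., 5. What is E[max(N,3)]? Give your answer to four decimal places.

3.1290

E[max(N,3)] = Σ max(n,3)·P(N=n)
 = 3·16/31 + 3·8/31 + 3·4/31 + 4·2/31 + 5·1/31
 = 48/31 + 24/31 + 12/31 + 8/31 + 5/31
 = 97/31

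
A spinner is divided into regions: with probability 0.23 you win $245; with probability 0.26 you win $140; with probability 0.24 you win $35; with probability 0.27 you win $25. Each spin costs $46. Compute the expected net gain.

E[payout] = 245·0.23 + 140·0.26 + 35·0.24 + 25·0.27
 = 56.35 + 36.4 + 8.4 + 6.75
 = 107.9
Net = 107.9 - 46 = 61.9

61.9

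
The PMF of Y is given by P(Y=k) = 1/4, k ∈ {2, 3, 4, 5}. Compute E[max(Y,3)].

3.75

E[max(Y,3)] = Σ max(y,3)·P(Y=y)
 = 3·1/4 + 3·1/4 + 4·1/4 + 5·1/4
 = 3/4 + 3/4 + 1 + 5/4
 = 15/4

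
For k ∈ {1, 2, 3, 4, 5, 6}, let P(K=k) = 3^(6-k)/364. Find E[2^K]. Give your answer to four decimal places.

E[2^K] = Σ 2^k·P(K=k)
 = 2·243/364 + 4·81/364 + 8·27/364 + 16·9/364 + 32·3/364 + 64·1/364
 = 243/182 + 81/91 + 54/91 + 36/91 + 24/91 + 16/91
 = 95/26

3.6538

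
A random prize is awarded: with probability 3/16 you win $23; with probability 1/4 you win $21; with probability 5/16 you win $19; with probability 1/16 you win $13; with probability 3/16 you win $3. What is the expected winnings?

16.875

E[payout] = 23·3/16 + 21·1/4 + 19·5/16 + 13·1/16 + 3·3/16
 = 69/16 + 21/4 + 95/16 + 13/16 + 9/16
 = 135/8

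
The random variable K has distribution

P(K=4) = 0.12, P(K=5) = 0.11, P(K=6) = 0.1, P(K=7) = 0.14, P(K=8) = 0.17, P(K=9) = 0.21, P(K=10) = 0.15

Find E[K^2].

E[K^2] = Σ k^2·P(K=k)
 = 16·0.12 + 25·0.11 + 36·0.1 + 49·0.14 + 64·0.17 + 81·0.21 + 100·0.15
 = 1.92 + 2.75 + 3.6 + 6.86 + 10.88 + 17.01 + 15
 = 58.02

58.02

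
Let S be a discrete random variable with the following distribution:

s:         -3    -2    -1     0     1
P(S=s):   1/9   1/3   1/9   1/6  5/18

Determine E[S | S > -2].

0.3

P(S > -2) = 1/9 + 1/6 + 5/18 = 5/9.
E[S | S > -2] = [(-1)·1/9 + 0·1/6 + 1·5/18] / (5/9)
 = 1/6 / (5/9)
 = 3/10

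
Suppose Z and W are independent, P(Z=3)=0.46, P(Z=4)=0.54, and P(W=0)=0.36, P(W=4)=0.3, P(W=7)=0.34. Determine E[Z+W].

7.12

E[Z+W] = Σ_z Σ_w (z+w) · P(Z=z)P(W=w)
 = 3·0.1656 + 7·0.138 + 10·0.1564 + 4·0.1944 + 8·0.162 + 11·0.1836
 = 0.4968 + 0.966 + 1.564 + 0.7776 + 1.296 + 2.0196
 = 7.12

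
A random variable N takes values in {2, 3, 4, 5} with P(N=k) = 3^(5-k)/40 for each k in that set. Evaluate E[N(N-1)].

4.1

E[N(N-1)] = Σ n(n-1)·P(N=n)
 = 2·27/40 + 6·9/40 + 12·3/40 + 20·1/40
 = 27/20 + 27/20 + 9/10 + 1/2
 = 41/10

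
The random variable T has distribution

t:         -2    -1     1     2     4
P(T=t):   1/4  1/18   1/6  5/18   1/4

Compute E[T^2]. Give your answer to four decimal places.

6.3333

E[T^2] = Σ t^2·P(T=t)
 = 4·1/4 + 1·1/18 + 1·1/6 + 4·5/18 + 16·1/4
 = 1 + 1/18 + 1/6 + 10/9 + 4
 = 19/3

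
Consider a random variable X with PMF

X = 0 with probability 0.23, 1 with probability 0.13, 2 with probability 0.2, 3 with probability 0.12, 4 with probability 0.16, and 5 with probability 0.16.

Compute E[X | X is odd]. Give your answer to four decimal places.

P(X is odd) = 0.13 + 0.12 + 0.16 = 0.41.
E[X | X is odd] = [1·0.13 + 3·0.12 + 5·0.16] / 0.41
 = 1.29 / 0.41
 = 129/41

3.1463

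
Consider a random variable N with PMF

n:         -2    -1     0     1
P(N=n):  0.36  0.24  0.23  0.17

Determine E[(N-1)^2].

E[(N-1)^2] = Σ (n-1)^2·P(N=n)
 = 9·0.36 + 4·0.24 + 1·0.23 + 0·0.17
 = 3.24 + 0.96 + 0.23 + 0
 = 4.43

4.43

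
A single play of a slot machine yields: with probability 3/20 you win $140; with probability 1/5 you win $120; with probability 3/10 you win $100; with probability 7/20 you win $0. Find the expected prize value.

E[payout] = 140·3/20 + 120·1/5 + 100·3/10 + 0·7/20
 = 21 + 24 + 30 + 0
 = 75

75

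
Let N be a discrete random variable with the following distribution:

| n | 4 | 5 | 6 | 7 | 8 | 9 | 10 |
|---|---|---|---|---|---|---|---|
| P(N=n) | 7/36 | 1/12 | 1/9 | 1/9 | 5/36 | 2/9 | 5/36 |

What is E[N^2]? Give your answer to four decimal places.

E[N^2] = Σ n^2·P(N=n)
 = 16·7/36 + 25·1/12 + 36·1/9 + 49·1/9 + 64·5/36 + 81·2/9 + 100·5/36
 = 28/9 + 25/12 + 4 + 49/9 + 80/9 + 18 + 125/9
 = 665/12

55.4167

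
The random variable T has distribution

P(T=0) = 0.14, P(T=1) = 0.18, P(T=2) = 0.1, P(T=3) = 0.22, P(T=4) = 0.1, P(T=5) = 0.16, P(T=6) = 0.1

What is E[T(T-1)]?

8.92

E[T(T-1)] = Σ t(t-1)·P(T=t)
 = 0·0.14 + 0·0.18 + 2·0.1 + 6·0.22 + 12·0.1 + 20·0.16 + 30·0.1
 = 0 + 0 + 0.2 + 1.32 + 1.2 + 3.2 + 3
 = 8.92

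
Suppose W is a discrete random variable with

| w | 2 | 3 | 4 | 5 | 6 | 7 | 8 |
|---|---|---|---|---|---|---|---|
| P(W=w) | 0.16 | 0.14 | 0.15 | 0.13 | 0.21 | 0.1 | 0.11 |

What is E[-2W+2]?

E[-2W+2] = Σ (-2w+2)·P(W=w)
 = (-2)·0.16 + (-4)·0.14 + (-6)·0.15 + (-8)·0.13 + (-10)·0.21 + (-12)·0.1 + (-14)·0.11
 = (-0.32) + (-0.56) + (-0.9) + (-1.04) + (-2.1) + (-1.2) + (-1.54)
 = -7.66

-7.66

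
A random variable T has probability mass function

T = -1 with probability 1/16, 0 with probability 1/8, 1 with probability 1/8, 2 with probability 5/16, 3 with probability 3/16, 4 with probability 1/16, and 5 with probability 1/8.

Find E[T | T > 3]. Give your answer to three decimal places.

4.667

P(T > 3) = 1/16 + 1/8 = 3/16.
E[T | T > 3] = [4·1/16 + 5·1/8] / (3/16)
 = 7/8 / (3/16)
 = 14/3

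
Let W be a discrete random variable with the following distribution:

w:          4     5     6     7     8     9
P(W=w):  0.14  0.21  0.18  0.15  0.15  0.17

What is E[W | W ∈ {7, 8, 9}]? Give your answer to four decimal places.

8.0426

P(W ∈ {7, 8, 9}) = 0.15 + 0.15 + 0.17 = 0.47.
E[W | W ∈ {7, 8, 9}] = [7·0.15 + 8·0.15 + 9·0.17] / 0.47
 = 3.78 / 0.47
 = 378/47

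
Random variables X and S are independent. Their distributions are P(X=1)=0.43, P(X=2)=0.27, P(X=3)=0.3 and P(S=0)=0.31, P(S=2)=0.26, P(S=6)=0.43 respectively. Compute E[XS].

E[XS] = Σ_x Σ_s xs · P(X=x)P(S=s)
 = 0·0.1333 + 2·0.1118 + 6·0.1849 + 0·0.0837 + 4·0.0702 + 12·0.1161 + 0·0.093 + 6·0.078 + 18·0.129
 = 0 + 0.2236 + 1.1094 + 0 + 0.2808 + 1.3932 + 0 + 0.468 + 2.322
 = 5.797

5.797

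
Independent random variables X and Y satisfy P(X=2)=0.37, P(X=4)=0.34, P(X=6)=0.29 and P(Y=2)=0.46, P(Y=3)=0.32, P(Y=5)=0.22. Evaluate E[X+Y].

E[X+Y] = Σ_x Σ_y (x+y) · P(X=x)P(Y=y)
 = 4·0.1702 + 5·0.1184 + 7·0.0814 + 6·0.1564 + 7·0.1088 + 9·0.0748 + 8·0.1334 + 9·0.0928 + 11·0.0638
 = 0.6808 + 0.592 + 0.5698 + 0.9384 + 0.7616 + 0.6732 + 1.0672 + 0.8352 + 0.7018
 = 6.82

6.82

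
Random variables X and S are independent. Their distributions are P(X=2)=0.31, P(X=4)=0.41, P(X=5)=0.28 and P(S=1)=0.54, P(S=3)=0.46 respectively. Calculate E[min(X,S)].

1.7774

E[min(X,S)] = Σ_x Σ_s min(x,s) · P(X=x)P(S=s)
 = 1·0.1674 + 2·0.1426 + 1·0.2214 + 3·0.1886 + 1·0.1512 + 3·0.1288
 = 0.1674 + 0.2852 + 0.2214 + 0.5658 + 0.1512 + 0.3864
 = 1.7774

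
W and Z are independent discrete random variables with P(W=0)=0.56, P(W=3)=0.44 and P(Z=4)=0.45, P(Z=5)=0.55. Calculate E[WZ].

6.006

E[WZ] = Σ_w Σ_z wz · P(W=w)P(Z=z)
 = 0·0.252 + 0·0.308 + 12·0.198 + 15·0.242
 = 0 + 0 + 2.376 + 3.63
 = 6.006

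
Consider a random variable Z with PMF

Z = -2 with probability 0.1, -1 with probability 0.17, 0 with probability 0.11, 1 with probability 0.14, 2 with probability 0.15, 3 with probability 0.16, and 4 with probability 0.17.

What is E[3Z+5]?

8.69

E[3Z+5] = Σ (3z+5)·P(Z=z)
 = (-1)·0.1 + 2·0.17 + 5·0.11 + 8·0.14 + 11·0.15 + 14·0.16 + 17·0.17
 = (-0.1) + 0.34 + 0.55 + 1.12 + 1.65 + 2.24 + 2.89
 = 8.69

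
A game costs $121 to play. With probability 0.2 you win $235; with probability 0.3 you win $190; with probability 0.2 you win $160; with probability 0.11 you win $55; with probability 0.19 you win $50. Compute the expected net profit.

E[payout] = 235·0.2 + 190·0.3 + 160·0.2 + 55·0.11 + 50·0.19
 = 47 + 57 + 32 + 6.05 + 9.5
 = 151.55
Net = 151.55 - 121 = 30.55

30.55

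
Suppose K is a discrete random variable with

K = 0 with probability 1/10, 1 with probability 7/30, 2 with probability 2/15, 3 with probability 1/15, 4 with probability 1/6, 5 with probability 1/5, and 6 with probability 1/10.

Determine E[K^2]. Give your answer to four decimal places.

12.6333

E[K^2] = Σ k^2·P(K=k)
 = 0·1/10 + 1·7/30 + 4·2/15 + 9·1/15 + 16·1/6 + 25·1/5 + 36·1/10
 = 0 + 7/30 + 8/15 + 3/5 + 8/3 + 5 + 18/5
 = 379/30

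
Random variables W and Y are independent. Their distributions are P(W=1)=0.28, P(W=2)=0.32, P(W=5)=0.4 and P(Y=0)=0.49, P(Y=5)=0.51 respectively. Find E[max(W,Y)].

3.9808

E[max(W,Y)] = Σ_w Σ_y max(w,y) · P(W=w)P(Y=y)
 = 1·0.1372 + 5·0.1428 + 2·0.1568 + 5·0.1632 + 5·0.196 + 5·0.204
 = 0.1372 + 0.714 + 0.3136 + 0.816 + 0.98 + 1.02
 = 3.9808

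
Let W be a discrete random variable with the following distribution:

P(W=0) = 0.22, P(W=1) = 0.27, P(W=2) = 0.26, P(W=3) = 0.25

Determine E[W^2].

E[W^2] = Σ w^2·P(W=w)
 = 0·0.22 + 1·0.27 + 4·0.26 + 9·0.25
 = 0 + 0.27 + 1.04 + 2.25
 = 3.56

3.56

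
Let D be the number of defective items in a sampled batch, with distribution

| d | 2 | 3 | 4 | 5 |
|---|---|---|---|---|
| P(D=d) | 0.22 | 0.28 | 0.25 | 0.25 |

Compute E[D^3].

56.57

E[D^3] = Σ d^3·P(D=d)
 = 8·0.22 + 27·0.28 + 64·0.25 + 125·0.25
 = 1.76 + 7.56 + 16 + 31.25
 = 56.57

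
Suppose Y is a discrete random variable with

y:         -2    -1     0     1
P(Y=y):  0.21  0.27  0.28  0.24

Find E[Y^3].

E[Y^3] = Σ y^3·P(Y=y)
 = (-8)·0.21 + (-1)·0.27 + 0·0.28 + 1·0.24
 = (-1.68) + (-0.27) + 0 + 0.24
 = -1.71

-1.71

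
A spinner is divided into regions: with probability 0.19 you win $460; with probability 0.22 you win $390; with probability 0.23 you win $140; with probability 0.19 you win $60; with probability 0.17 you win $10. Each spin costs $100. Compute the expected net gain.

E[payout] = 460·0.19 + 390·0.22 + 140·0.23 + 60·0.19 + 10·0.17
 = 87.4 + 85.8 + 32.2 + 11.4 + 1.7
 = 218.5
Net = 218.5 - 100 = 118.5

118.5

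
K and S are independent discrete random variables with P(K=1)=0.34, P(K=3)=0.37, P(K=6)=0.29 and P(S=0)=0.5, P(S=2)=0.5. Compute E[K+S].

E[K+S] = Σ_k Σ_s (k+s) · P(K=k)P(S=s)
 = 1·0.17 + 3·0.17 + 3·0.185 + 5·0.185 + 6·0.145 + 8·0.145
 = 0.17 + 0.51 + 0.555 + 0.925 + 0.87 + 1.16
 = 4.19

4.19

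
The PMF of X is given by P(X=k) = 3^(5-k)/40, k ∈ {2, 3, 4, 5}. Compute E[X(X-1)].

E[X(X-1)] = Σ x(x-1)·P(X=x)
 = 2·27/40 + 6·9/40 + 12·3/40 + 20·1/40
 = 27/20 + 27/20 + 9/10 + 1/2
 = 41/10

4.1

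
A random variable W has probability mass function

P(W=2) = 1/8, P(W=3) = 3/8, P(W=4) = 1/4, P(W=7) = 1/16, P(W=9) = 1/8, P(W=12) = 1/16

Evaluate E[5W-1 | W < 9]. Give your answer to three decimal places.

P(W < 9) = 1/8 + 3/8 + 1/4 + 1/16 = 13/16.
E[5W-1 | W < 9] = [9·1/8 + 14·3/8 + 19·1/4 + 34·1/16] / (13/16)
 = 53/4 / (13/16)
 = 212/13

16.308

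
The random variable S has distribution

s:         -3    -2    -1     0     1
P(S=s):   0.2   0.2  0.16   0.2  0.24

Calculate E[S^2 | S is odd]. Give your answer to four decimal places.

3.6667

P(S is odd) = 0.2 + 0.16 + 0.24 = 0.6.
E[S^2 | S is odd] = [9·0.2 + 1·0.16 + 1·0.24] / 0.6
 = 2.2 / 0.6
 = 11/3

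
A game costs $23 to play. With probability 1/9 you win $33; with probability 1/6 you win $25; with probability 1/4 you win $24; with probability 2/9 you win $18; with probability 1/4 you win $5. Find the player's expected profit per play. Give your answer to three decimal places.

E[payout] = 33·1/9 + 25·1/6 + 24·1/4 + 18·2/9 + 5·1/4
 = 11/3 + 25/6 + 6 + 4 + 5/4
 = 229/12
Net = 229/12 - 23 = -47/12

-3.917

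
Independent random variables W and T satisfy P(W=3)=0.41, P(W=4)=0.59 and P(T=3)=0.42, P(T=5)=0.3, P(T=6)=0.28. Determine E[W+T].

E[W+T] = Σ_w Σ_t (w+t) · P(W=w)P(T=t)
 = 6·0.1722 + 8·0.123 + 9·0.1148 + 7·0.2478 + 9·0.177 + 10·0.1652
 = 1.0332 + 0.984 + 1.0332 + 1.7346 + 1.593 + 1.652
 = 8.03

8.03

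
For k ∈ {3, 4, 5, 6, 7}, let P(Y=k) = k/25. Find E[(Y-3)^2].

7.6

E[(Y-3)^2] = Σ (y-3)^2·P(Y=y)
 = 0·3/25 + 1·4/25 + 4·1/5 + 9·6/25 + 16·7/25
 = 0 + 4/25 + 4/5 + 54/25 + 112/25
 = 38/5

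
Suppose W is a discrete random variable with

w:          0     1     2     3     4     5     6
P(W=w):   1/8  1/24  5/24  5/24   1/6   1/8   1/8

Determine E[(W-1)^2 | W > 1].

9.2

P(W > 1) = 5/24 + 5/24 + 1/6 + 1/8 + 1/8 = 5/6.
E[(W-1)^2 | W > 1] = [1·5/24 + 4·5/24 + 9·1/6 + 16·1/8 + 25·1/8] / (5/6)
 = 23/3 / (5/6)
 = 46/5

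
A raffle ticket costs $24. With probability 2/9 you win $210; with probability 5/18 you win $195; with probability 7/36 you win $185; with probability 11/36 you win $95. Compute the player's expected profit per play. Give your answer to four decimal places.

E[payout] = 210·2/9 + 195·5/18 + 185·7/36 + 95·11/36
 = 140/3 + 325/6 + 1295/36 + 1045/36
 = 995/6
Net = 995/6 - 24 = 851/6

141.8333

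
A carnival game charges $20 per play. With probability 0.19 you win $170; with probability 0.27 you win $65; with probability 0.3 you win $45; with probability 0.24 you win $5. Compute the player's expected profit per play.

E[payout] = 170·0.19 + 65·0.27 + 45·0.3 + 5·0.24
 = 32.3 + 17.55 + 13.5 + 1.2
 = 64.55
Net = 64.55 - 20 = 44.55

44.55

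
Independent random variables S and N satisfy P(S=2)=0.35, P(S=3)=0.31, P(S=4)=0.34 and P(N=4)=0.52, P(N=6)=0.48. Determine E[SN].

14.8304

E[SN] = Σ_s Σ_n sn · P(S=s)P(N=n)
 = 8·0.182 + 12·0.168 + 12·0.1612 + 18·0.1488 + 16·0.1768 + 24·0.1632
 = 1.456 + 2.016 + 1.9344 + 2.6784 + 2.8288 + 3.9168
 = 14.8304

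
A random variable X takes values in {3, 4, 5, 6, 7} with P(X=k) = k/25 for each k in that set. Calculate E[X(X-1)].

25.6

E[X(X-1)] = Σ x(x-1)·P(X=x)
 = 6·3/25 + 12·4/25 + 20·1/5 + 30·6/25 + 42·7/25
 = 18/25 + 48/25 + 4 + 36/5 + 294/25
 = 128/5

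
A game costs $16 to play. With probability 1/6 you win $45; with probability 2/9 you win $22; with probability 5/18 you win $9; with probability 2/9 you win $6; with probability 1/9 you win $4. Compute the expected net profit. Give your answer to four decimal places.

0.6667

E[payout] = 45·1/6 + 22·2/9 + 9·5/18 + 6·2/9 + 4·1/9
 = 15/2 + 44/9 + 5/2 + 4/3 + 4/9
 = 50/3
Net = 50/3 - 16 = 2/3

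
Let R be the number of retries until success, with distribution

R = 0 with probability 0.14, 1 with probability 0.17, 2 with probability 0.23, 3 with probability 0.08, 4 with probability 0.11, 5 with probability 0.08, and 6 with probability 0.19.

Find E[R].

E[R] = Σ r·P(R=r)
 = 0·0.14 + 1·0.17 + 2·0.23 + 3·0.08 + 4·0.11 + 5·0.08 + 6·0.19
 = 0 + 0.17 + 0.46 + 0.24 + 0.44 + 0.4 + 1.14
 = 2.85

2.85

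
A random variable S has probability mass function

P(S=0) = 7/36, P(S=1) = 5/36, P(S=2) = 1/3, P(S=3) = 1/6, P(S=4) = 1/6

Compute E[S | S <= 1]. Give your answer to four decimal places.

P(S <= 1) = 7/36 + 5/36 = 1/3.
E[S | S <= 1] = [0·7/36 + 1·5/36] / (1/3)
 = 5/36 / (1/3)
 = 5/12

0.4167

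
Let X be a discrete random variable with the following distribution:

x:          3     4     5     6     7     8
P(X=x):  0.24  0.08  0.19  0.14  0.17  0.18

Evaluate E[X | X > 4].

P(X > 4) = 0.19 + 0.14 + 0.17 + 0.18 = 0.68.
E[X | X > 4] = [5·0.19 + 6·0.14 + 7·0.17 + 8·0.18] / 0.68
 = 4.42 / 0.68
 = 13/2

6.5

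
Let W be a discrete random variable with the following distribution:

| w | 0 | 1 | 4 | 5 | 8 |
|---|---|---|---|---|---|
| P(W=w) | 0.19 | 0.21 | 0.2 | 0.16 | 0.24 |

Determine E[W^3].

E[W^3] = Σ w^3·P(W=w)
 = 0·0.19 + 1·0.21 + 64·0.2 + 125·0.16 + 512·0.24
 = 0 + 0.21 + 12.8 + 20 + 122.88
 = 155.89

155.89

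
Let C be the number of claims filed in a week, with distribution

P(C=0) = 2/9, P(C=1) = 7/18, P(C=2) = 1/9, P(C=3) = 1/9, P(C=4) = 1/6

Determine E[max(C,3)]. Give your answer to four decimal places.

3.1667

E[max(C,3)] = Σ max(c,3)·P(C=c)
 = 3·2/9 + 3·7/18 + 3·1/9 + 3·1/9 + 4·1/6
 = 2/3 + 7/6 + 1/3 + 1/3 + 2/3
 = 19/6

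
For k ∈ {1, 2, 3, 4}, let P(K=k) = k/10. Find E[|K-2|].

1.2

E[|K-2|] = Σ |k-2|·P(K=k)
 = 1·1/10 + 0·1/5 + 1·3/10 + 2·2/5
 = 1/10 + 0 + 3/10 + 4/5
 = 6/5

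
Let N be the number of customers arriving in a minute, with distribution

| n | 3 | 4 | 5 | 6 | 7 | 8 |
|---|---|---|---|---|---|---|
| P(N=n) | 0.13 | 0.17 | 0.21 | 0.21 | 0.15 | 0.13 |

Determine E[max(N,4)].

E[max(N,4)] = Σ max(n,4)·P(N=n)
 = 4·0.13 + 4·0.17 + 5·0.21 + 6·0.21 + 7·0.15 + 8·0.13
 = 0.52 + 0.68 + 1.05 + 1.26 + 1.05 + 1.04
 = 5.6

5.6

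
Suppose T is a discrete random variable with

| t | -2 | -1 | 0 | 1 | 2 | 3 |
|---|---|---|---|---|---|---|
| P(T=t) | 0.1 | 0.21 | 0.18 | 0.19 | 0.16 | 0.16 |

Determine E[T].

E[T] = Σ t·P(T=t)
 = (-2)·0.1 + (-1)·0.21 + 0·0.18 + 1·0.19 + 2·0.16 + 3·0.16
 = (-0.2) + (-0.21) + 0 + 0.19 + 0.32 + 0.48
 = 0.58

0.58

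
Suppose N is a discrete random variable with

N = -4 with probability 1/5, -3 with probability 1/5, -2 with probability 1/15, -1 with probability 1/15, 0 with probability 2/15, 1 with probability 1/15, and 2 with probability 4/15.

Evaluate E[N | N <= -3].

-3.5

P(N <= -3) = 1/5 + 1/5 = 2/5.
E[N | N <= -3] = [(-4)·1/5 + (-3)·1/5] / (2/5)
 = -7/5 / (2/5)
 = -7/2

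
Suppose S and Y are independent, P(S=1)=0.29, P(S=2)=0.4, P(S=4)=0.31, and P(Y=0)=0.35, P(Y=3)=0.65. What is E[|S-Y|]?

1.654

E[|S-Y|] = Σ_s Σ_y |s-y| · P(S=s)P(Y=y)
 = 1·0.1015 + 2·0.1885 + 2·0.14 + 1·0.26 + 4·0.1085 + 1·0.2015
 = 0.1015 + 0.377 + 0.28 + 0.26 + 0.434 + 0.2015
 = 1.654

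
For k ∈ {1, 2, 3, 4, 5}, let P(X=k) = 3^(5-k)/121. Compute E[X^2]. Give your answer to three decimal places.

2.835

E[X^2] = Σ x^2·P(X=x)
 = 1·81/121 + 4·27/121 + 9·9/121 + 16·3/121 + 25·1/121
 = 81/121 + 108/121 + 81/121 + 48/121 + 25/121
 = 343/121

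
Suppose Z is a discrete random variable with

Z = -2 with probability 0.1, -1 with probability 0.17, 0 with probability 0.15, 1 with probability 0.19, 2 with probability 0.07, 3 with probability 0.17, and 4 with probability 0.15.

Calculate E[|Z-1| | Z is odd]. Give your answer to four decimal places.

1.2830

P(Z is odd) = 0.17 + 0.19 + 0.17 = 0.53.
E[|Z-1| | Z is odd] = [2·0.17 + 0·0.19 + 2·0.17] / 0.53
 = 0.68 / 0.53
 = 68/53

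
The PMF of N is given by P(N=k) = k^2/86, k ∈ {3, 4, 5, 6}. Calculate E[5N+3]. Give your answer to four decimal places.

28.1163

E[5N+3] = Σ (5n+3)·P(N=n)
 = 18·9/86 + 23·8/43 + 28·25/86 + 33·18/43
 = 81/43 + 184/43 + 350/43 + 594/43
 = 1209/43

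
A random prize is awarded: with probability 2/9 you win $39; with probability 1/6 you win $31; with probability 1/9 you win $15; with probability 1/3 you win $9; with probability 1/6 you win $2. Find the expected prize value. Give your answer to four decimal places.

E[payout] = 39·2/9 + 31·1/6 + 15·1/9 + 9·1/3 + 2·1/6
 = 26/3 + 31/6 + 5/3 + 3 + 1/3
 = 113/6

18.8333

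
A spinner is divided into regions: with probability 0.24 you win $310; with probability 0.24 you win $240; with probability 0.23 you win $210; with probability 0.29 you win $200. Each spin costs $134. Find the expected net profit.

104.3

E[payout] = 310·0.24 + 240·0.24 + 210·0.23 + 200·0.29
 = 74.4 + 57.6 + 48.3 + 58
 = 238.3
Net = 238.3 - 134 = 104.3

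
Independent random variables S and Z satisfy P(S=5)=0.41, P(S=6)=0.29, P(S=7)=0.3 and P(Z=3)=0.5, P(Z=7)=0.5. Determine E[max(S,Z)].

E[max(S,Z)] = Σ_s Σ_z max(s,z) · P(S=s)P(Z=z)
 = 5·0.205 + 7·0.205 + 6·0.145 + 7·0.145 + 7·0.15 + 7·0.15
 = 1.025 + 1.435 + 0.87 + 1.015 + 1.05 + 1.05
 = 6.445

6.445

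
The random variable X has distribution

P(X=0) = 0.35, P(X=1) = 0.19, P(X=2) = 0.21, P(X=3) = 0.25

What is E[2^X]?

3.57

E[2^X] = Σ 2^x·P(X=x)
 = 1·0.35 + 2·0.19 + 4·0.21 + 8·0.25
 = 0.35 + 0.38 + 0.84 + 2
 = 3.57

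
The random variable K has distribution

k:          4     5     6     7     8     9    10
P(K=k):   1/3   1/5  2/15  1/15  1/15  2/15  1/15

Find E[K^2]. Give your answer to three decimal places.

40.133

E[K^2] = Σ k^2·P(K=k)
 = 16·1/3 + 25·1/5 + 36·2/15 + 49·1/15 + 64·1/15 + 81·2/15 + 100·1/15
 = 16/3 + 5 + 24/5 + 49/15 + 64/15 + 54/5 + 20/3
 = 602/15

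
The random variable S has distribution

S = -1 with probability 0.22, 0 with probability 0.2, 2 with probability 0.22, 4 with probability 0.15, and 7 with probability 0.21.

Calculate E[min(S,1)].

0.36

E[min(S,1)] = Σ min(s,1)·P(S=s)
 = (-1)·0.22 + 0·0.2 + 1·0.22 + 1·0.15 + 1·0.21
 = (-0.22) + 0 + 0.22 + 0.15 + 0.21
 = 0.36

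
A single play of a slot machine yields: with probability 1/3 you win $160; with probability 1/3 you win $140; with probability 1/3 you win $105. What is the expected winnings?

135

E[payout] = 160·1/3 + 140·1/3 + 105·1/3
 = 160/3 + 140/3 + 35
 = 135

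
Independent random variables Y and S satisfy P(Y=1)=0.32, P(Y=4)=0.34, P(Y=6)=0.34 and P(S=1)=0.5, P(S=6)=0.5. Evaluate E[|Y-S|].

2.5

E[|Y-S|] = Σ_y Σ_s |y-s| · P(Y=y)P(S=s)
 = 0·0.16 + 5·0.16 + 3·0.17 + 2·0.17 + 5·0.17 + 0·0.17
 = 0 + 0.8 + 0.51 + 0.34 + 0.85 + 0
 = 2.5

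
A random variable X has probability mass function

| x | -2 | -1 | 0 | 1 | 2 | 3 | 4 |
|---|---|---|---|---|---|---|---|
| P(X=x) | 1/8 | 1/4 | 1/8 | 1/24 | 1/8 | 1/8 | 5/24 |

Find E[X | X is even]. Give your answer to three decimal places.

1.429

P(X is even) = 1/8 + 1/8 + 1/8 + 5/24 = 7/12.
E[X | X is even] = [(-2)·1/8 + 0·1/8 + 2·1/8 + 4·5/24] / (7/12)
 = 5/6 / (7/12)
 = 10/7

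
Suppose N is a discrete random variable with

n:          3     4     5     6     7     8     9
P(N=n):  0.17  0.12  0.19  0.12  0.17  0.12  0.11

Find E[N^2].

E[N^2] = Σ n^2·P(N=n)
 = 9·0.17 + 16·0.12 + 25·0.19 + 36·0.12 + 49·0.17 + 64·0.12 + 81·0.11
 = 1.53 + 1.92 + 4.75 + 4.32 + 8.33 + 7.68 + 8.91
 = 37.44

37.44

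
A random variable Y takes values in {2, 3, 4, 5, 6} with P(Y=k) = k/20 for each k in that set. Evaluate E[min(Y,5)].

E[min(Y,5)] = Σ min(y,5)·P(Y=y)
 = 2·1/10 + 3·3/20 + 4·1/5 + 5·1/4 + 5·3/10
 = 1/5 + 9/20 + 4/5 + 5/4 + 3/2
 = 21/5

4.2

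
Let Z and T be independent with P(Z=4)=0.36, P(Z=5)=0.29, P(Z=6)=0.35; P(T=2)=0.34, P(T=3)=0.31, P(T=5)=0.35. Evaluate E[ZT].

16.7664

E[ZT] = Σ_z Σ_t zt · P(Z=z)P(T=t)
 = 8·0.1224 + 12·0.1116 + 20·0.126 + 10·0.0986 + 15·0.0899 + 25·0.1015 + 12·0.119 + 18·0.1085 + 30·0.1225
 = 0.9792 + 1.3392 + 2.52 + 0.986 + 1.3485 + 2.5375 + 1.428 + 1.953 + 3.675
 = 16.7664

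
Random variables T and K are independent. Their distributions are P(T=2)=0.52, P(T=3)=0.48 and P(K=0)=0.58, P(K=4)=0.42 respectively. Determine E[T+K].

E[T+K] = Σ_t Σ_k (t+k) · P(T=t)P(K=k)
 = 2·0.3016 + 6·0.2184 + 3·0.2784 + 7·0.2016
 = 0.6032 + 1.3104 + 0.8352 + 1.4112
 = 4.16

4.16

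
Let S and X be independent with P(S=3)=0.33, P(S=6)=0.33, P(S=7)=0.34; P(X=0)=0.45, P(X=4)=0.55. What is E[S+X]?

7.55

E[S+X] = Σ_s Σ_x (s+x) · P(S=s)P(X=x)
 = 3·0.1485 + 7·0.1815 + 6·0.1485 + 10·0.1815 + 7·0.153 + 11·0.187
 = 0.4455 + 1.2705 + 0.891 + 1.815 + 1.071 + 2.057
 = 7.55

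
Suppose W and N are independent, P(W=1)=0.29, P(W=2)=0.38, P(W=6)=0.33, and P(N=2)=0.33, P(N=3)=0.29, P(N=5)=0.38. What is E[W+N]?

6.46

E[W+N] = Σ_w Σ_n (w+n) · P(W=w)P(N=n)
 = 3·0.0957 + 4·0.0841 + 6·0.1102 + 4·0.1254 + 5·0.1102 + 7·0.1444 + 8·0.1089 + 9·0.0957 + 11·0.1254
 = 0.2871 + 0.3364 + 0.6612 + 0.5016 + 0.551 + 1.0108 + 0.8712 + 0.8613 + 1.3794
 = 6.46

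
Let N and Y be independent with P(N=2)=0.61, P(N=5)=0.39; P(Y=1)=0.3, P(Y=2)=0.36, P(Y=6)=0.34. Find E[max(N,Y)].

4.1322

E[max(N,Y)] = Σ_n Σ_y max(n,y) · P(N=n)P(Y=y)
 = 2·0.183 + 2·0.2196 + 6·0.2074 + 5·0.117 + 5·0.1404 + 6·0.1326
 = 0.366 + 0.4392 + 1.2444 + 0.585 + 0.702 + 0.7956
 = 4.1322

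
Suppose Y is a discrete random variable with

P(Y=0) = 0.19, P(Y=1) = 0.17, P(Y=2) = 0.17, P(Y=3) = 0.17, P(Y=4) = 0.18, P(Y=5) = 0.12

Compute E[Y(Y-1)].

5.92

E[Y(Y-1)] = Σ y(y-1)·P(Y=y)
 = 0·0.19 + 0·0.17 + 2·0.17 + 6·0.17 + 12·0.18 + 20·0.12
 = 0 + 0 + 0.34 + 1.02 + 2.16 + 2.4
 = 5.92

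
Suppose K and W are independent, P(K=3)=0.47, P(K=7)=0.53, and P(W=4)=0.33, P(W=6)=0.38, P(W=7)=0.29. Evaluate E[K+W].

10.75

E[K+W] = Σ_k Σ_w (k+w) · P(K=k)P(W=w)
 = 7·0.1551 + 9·0.1786 + 10·0.1363 + 11·0.1749 + 13·0.2014 + 14·0.1537
 = 1.0857 + 1.6074 + 1.363 + 1.9239 + 2.6182 + 2.1518
 = 10.75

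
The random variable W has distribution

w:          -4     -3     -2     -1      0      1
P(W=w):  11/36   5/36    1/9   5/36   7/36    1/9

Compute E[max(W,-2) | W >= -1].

-0.0625

P(W >= -1) = 5/36 + 7/36 + 1/9 = 4/9.
E[max(W,-2) | W >= -1] = [(-1)·5/36 + 0·7/36 + 1·1/9] / (4/9)
 = -1/36 / (4/9)
 = -1/16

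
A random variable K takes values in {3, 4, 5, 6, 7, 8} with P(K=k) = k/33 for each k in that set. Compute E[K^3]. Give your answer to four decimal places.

E[K^3] = Σ k^3·P(K=k)
 = 27·1/11 + 64·4/33 + 125·5/33 + 216·2/11 + 343·7/33 + 512·8/33
 = 27/11 + 256/33 + 625/33 + 432/11 + 2401/33 + 4096/33
 = 8755/33

265.3030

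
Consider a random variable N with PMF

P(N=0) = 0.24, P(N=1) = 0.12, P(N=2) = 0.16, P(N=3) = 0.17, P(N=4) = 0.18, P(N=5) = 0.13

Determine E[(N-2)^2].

3.14

E[(N-2)^2] = Σ (n-2)^2·P(N=n)
 = 4·0.24 + 1·0.12 + 0·0.16 + 1·0.17 + 4·0.18 + 9·0.13
 = 0.96 + 0.12 + 0 + 0.17 + 0.72 + 1.17
 = 3.14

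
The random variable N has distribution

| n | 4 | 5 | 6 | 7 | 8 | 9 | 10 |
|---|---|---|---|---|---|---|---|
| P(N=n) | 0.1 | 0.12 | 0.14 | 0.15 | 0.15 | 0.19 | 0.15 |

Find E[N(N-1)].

E[N(N-1)] = Σ n(n-1)·P(N=n)
 = 12·0.1 + 20·0.12 + 30·0.14 + 42·0.15 + 56·0.15 + 72·0.19 + 90·0.15
 = 1.2 + 2.4 + 4.2 + 6.3 + 8.4 + 13.68 + 13.5
 = 49.68

49.68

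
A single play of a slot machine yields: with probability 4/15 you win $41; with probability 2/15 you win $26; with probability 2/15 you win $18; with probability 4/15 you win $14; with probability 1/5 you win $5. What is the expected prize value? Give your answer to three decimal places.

21.533

E[payout] = 41·4/15 + 26·2/15 + 18·2/15 + 14·4/15 + 5·1/5
 = 164/15 + 52/15 + 12/5 + 56/15 + 1
 = 323/15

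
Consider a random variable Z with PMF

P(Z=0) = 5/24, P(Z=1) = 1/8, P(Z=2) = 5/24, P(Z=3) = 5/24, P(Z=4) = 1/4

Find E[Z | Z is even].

2.125

P(Z is even) = 5/24 + 5/24 + 1/4 = 2/3.
E[Z | Z is even] = [0·5/24 + 2·5/24 + 4·1/4] / (2/3)
 = 17/12 / (2/3)
 = 17/8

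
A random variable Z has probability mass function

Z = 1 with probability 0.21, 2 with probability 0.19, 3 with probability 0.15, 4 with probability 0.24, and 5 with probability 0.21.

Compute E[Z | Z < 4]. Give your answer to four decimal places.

1.8909

P(Z < 4) = 0.21 + 0.19 + 0.15 = 0.55.
E[Z | Z < 4] = [1·0.21 + 2·0.19 + 3·0.15] / 0.55
 = 1.04 / 0.55
 = 104/55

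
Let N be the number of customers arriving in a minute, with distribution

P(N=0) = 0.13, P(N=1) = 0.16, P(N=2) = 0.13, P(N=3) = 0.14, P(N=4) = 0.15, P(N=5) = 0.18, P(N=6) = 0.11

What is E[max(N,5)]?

5.11

E[max(N,5)] = Σ max(n,5)·P(N=n)
 = 5·0.13 + 5·0.16 + 5·0.13 + 5·0.14 + 5·0.15 + 5·0.18 + 6·0.11
 = 0.65 + 0.8 + 0.65 + 0.7 + 0.75 + 0.9 + 0.66
 = 5.11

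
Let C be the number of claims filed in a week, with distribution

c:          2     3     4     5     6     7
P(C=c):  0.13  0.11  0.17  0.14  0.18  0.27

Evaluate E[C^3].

163.88

E[C^3] = Σ c^3·P(C=c)
 = 8·0.13 + 27·0.11 + 64·0.17 + 125·0.14 + 216·0.18 + 343·0.27
 = 1.04 + 2.97 + 10.88 + 17.5 + 38.88 + 92.61
 = 163.88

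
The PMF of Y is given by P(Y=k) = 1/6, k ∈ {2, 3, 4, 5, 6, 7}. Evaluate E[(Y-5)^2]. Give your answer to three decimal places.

E[(Y-5)^2] = Σ (y-5)^2·P(Y=y)
 = 9·1/6 + 4·1/6 + 1·1/6 + 0·1/6 + 1·1/6 + 4·1/6
 = 3/2 + 2/3 + 1/6 + 0 + 1/6 + 2/3
 = 19/6

3.167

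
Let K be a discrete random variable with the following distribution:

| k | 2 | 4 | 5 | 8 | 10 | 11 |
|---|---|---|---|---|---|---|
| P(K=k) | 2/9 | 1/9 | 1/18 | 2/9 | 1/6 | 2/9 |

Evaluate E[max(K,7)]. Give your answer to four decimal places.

E[max(K,7)] = Σ max(k,7)·P(K=k)
 = 7·2/9 + 7·1/9 + 7·1/18 + 8·2/9 + 10·1/6 + 11·2/9
 = 14/9 + 7/9 + 7/18 + 16/9 + 5/3 + 22/9
 = 155/18

8.6111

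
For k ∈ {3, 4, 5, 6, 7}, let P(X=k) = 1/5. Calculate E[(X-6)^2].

E[(X-6)^2] = Σ (x-6)^2·P(X=x)
 = 9·1/5 + 4·1/5 + 1·1/5 + 0·1/5 + 1·1/5
 = 9/5 + 4/5 + 1/5 + 0 + 1/5
 = 3

3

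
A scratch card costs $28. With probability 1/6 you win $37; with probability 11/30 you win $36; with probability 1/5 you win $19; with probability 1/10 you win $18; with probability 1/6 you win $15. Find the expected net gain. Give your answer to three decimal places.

-0.533

E[payout] = 37·1/6 + 36·11/30 + 19·1/5 + 18·1/10 + 15·1/6
 = 37/6 + 66/5 + 19/5 + 9/5 + 5/2
 = 412/15
Net = 412/15 - 28 = -8/15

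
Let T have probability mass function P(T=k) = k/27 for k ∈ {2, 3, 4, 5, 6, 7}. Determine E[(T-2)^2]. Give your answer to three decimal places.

E[(T-2)^2] = Σ (t-2)^2·P(T=t)
 = 0·2/27 + 1·1/9 + 4·4/27 + 9·5/27 + 16·2/9 + 25·7/27
 = 0 + 1/9 + 16/27 + 5/3 + 32/9 + 175/27
 = 335/27

12.407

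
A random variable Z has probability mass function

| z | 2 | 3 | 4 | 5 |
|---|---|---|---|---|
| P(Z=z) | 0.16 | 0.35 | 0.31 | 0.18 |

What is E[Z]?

3.51

E[Z] = Σ z·P(Z=z)
 = 2·0.16 + 3·0.35 + 4·0.31 + 5·0.18
 = 0.32 + 1.05 + 1.24 + 0.9
 = 3.51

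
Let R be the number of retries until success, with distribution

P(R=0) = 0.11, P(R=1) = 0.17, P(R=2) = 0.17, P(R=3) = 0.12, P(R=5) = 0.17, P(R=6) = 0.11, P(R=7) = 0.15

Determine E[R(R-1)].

E[R(R-1)] = Σ r(r-1)·P(R=r)
 = 0·0.11 + 0·0.17 + 2·0.17 + 6·0.12 + 20·0.17 + 30·0.11 + 42·0.15
 = 0 + 0 + 0.34 + 0.72 + 3.4 + 3.3 + 6.3
 = 14.06

14.06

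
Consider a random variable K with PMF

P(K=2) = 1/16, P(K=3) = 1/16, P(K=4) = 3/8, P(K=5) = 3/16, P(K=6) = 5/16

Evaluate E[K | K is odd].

P(K is odd) = 1/16 + 3/16 = 1/4.
E[K | K is odd] = [3·1/16 + 5·3/16] / (1/4)
 = 9/8 / (1/4)
 = 9/2

4.5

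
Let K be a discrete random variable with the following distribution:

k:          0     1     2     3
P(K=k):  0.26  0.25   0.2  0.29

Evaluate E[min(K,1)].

E[min(K,1)] = Σ min(k,1)·P(K=k)
 = 0·0.26 + 1·0.25 + 1·0.2 + 1·0.29
 = 0 + 0.25 + 0.2 + 0.29
 = 0.74

0.74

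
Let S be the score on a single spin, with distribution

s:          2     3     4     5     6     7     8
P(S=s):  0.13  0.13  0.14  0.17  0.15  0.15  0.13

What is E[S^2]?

E[S^2] = Σ s^2·P(S=s)
 = 4·0.13 + 9·0.13 + 16·0.14 + 25·0.17 + 36·0.15 + 49·0.15 + 64·0.13
 = 0.52 + 1.17 + 2.24 + 4.25 + 5.4 + 7.35 + 8.32
 = 29.25

29.25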